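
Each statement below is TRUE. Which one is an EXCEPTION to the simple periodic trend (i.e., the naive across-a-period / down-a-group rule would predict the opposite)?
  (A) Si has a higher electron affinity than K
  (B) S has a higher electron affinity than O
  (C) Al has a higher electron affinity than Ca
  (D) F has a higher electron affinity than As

The general trend: electron affinity increases across a period and decreases down a group.
(A) Si (period 3, group 14) vs K (period 4, group 1): the stated order agrees with the simple trend.
(B) S (period 3, group 16) vs O (period 2, group 16): the stated order contradicts the simple trend.
(C) Al (period 3, group 13) vs Ca (period 4, group 2): the stated order agrees with the simple trend.
(D) F (period 2, group 17) vs As (period 4, group 15): the stated order agrees with the simple trend.
The exception is (B): the compact 2p subshell of O repels the added electron more than S's larger 3p does.

(B)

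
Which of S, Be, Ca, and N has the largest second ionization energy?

IE_2 is the cost of taking one more electron from the +1 cation: S⁺ still has 5 valence electrons; Be⁺ still has 1 valence electron; Ca⁺ still has 1 valence electron; N⁺ still has 4 valence electrons.
All are still removing valence electrons, so compare the +1 ions as you would atoms: IE_2 generally rises across a period (higher Z_eff) and falls down a group (larger shell), subject to the usual subshell exceptions.
Valence configurations: S⁺ [Ne]3s²3p³, Be⁺ [He]2s¹, Ca⁺ [Ar]4s¹, N⁺ [He]2s²2p².
The numbers (kJ/mol): S 2252, Be 1757, Ca 1145, N 2856.
Overall IE_2 order: Ca < Be < S < N.

N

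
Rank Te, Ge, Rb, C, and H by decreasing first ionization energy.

IE₁ increases left→right with effective nuclear charge and decreases top→bottom as the valence shell moves farther out.
These span different periods and groups, so the two trends combine.
Ge > Rb: both effects reinforce here, so Ge is clearly the higher of the two.
Te > Ge: period and group pull opposite ways; the across-period shift dominates (869 vs 762 kJ/mol).
C > Te: period and group pull opposite ways; the down-group shift dominates (1086 vs 869 kJ/mol).
H > C: period and group pull opposite ways; the down-group shift dominates (1312 vs 1086 kJ/mol).
Approximate values (kJ/mol): H 1312, C 1086, Ge 762, Rb 403, Te 869.
So from highest to lowest: H > C > Te > Ge > Rb.

H, C, Te, Ge, Rb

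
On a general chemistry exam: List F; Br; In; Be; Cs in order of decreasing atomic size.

Cs > In > Br > Be > F

Be is in period 2, group 2; F is in period 2, group 17; Br is in period 4, group 17; In is in period 5, group 13; Cs is in period 6, group 1.
Moving right in a period, electrons are added to the same shell under a stronger nuclear pull, so atoms get smaller; moving down, a new shell is opened and atoms get larger.
Here both period and group differ, so the two effects have to be weighed against each other.
Be > F: Be lies to the left of F in period 2, so the across-period effect alone puts Be larger.
Br > Be: period and group pull opposite ways; the down-group shift dominates (114 vs 102 pm).
In > Br: both effects reinforce here, so In is clearly the larger of the two.
Cs > In: both effects reinforce here, so Cs is clearly the larger of the two.
Tabulated atomic radius (pm): Be 102, F 64, Br 114, In 142, Cs 232.
So from largest to smallest: Cs > In > Br > Be > F.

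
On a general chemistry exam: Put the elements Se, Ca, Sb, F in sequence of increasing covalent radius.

F < Se < Sb < Ca

F is in period 2, group 17; Ca is in period 4, group 2; Se is in period 4, group 16; Sb is in period 5, group 15.
Radius decreases left→right (rising Z_eff, same n) and increases top→bottom (higher n).
These span different periods and groups, so the two trends combine.
Se > F: relative to F, both the across-period and down-group shifts push Se's atomic radius up.
Sb > Se: both effects reinforce here, so Sb is clearly the larger of the two.
Ca > Sb: period and group pull opposite ways; the across-period shift dominates (171 vs 140 pm).
Approximate values (pm): F 64, Ca 171, Se 116, Sb 140.
So from smallest to largest: F < Se < Sb < Ca.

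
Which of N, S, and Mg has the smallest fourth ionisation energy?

The fourth ionization energy removes an electron from the +3 ion. For each element: N³⁺ still has 2 valence electrons; S³⁺ still has 3 valence electrons; Mg³⁺ is already 1 electron into the core.
Core electrons are held far more tightly than valence electrons, so Mg tops the IE_4 order.
Valence configurations: N³⁺ [He]2s², S³⁺ [Ne]3s²3p¹.
The numbers (kJ/mol): N 7475, S 4556, Mg 10543.
Putting it together, IE_4: S < N < Mg.

S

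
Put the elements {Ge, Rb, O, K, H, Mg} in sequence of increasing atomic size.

H, O, Ge, Mg, K, Rb

Moving right in a period, electrons are added to the same shell under a stronger nuclear pull, so atoms get smaller; moving down, a new shell is opened and atoms get larger.
Neither a single period nor a single group — weigh both effects.
O > H: period and group pull opposite ways; the down-group shift dominates (63 vs 32 pm).
Ge > O: relative to O, both the across-period and down-group shifts push Ge's atomic radius up.
Mg > Ge: the two effects oppose for this pair; the across-period effect wins (139 vs 121 pm).
K > Mg: relative to Mg, both the across-period and down-group shifts push K's atomic radius up.
Rb > K: they share group 1; the group trend gives Rb the larger value.
For reference (pm): H 32, O 63, Mg 139, K 196, Ge 121, Rb 210.
So from smallest to largest: H < O < Ge < Mg < K < Rb.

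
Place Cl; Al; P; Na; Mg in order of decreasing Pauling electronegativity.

EN rises left→right (higher Z_eff, smaller atoms) and falls top→bottom (larger, more shielded atoms).
All lie in period 3, so electronegativity increases left to right.
So from highest to lowest: Cl > P > Al > Mg > Na.

Cl, P, Al, Mg, Na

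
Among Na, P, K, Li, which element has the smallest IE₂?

Consider each +1 ion: Na⁺ is the bare [Ne] core; P⁺ still has 4 valence electrons; K⁺ is the bare [Ar] core; Li⁺ is the bare [He] core.
Core electrons are held far more tightly than valence electrons, so K, Na and Li top the IE_2 order.
Approximate IE_2 values (kJ/mol): Na 4562, P 1907, K 3052, Li 7298.
Putting it together, IE_2: P < K < Na < Li.

P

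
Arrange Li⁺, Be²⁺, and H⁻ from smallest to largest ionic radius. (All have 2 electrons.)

All of these have 2 electrons, so size is governed by nuclear charge alone: the more protons, the stronger the pull on the same electron cloud, and the smaller the ion.
Nuclear charges: Be²⁺ (Z=4), Li⁺ (Z=3), H⁻ (Z=1).
Smallest to largest: Be²⁺ < Li⁺ < H⁻.

Be²⁺ < Li⁺ < H⁻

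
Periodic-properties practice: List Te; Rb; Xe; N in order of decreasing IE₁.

N is in period 2, group 15; Rb is in period 5, group 1; Te is in period 5, group 16; Xe is in period 5, group 18.
First ionization energy rises across a period (greater Z_eff holds electrons more tightly) and falls down a group (valence electrons are farther from the nucleus).
Here both period and group differ, so the two effects have to be weighed against each other.
Te > Rb: Te lies to the right of Rb in period 5, so the across-period effect alone puts Te higher.
Xe > Te: Xe lies to the right of Te in period 5, so the across-period effect alone puts Xe higher.
N > Xe: the two effects oppose for this pair; the down-group effect wins (1402 vs 1170 kJ/mol).
Approximate values (kJ/mol): N 1402, Rb 403, Te 869, Xe 1170.
So from highest to lowest: N > Xe > Te > Rb.

N, Xe, Te, Rb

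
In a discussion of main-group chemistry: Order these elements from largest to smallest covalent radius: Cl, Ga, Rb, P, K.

P is in period 3, group 15; Cl is in period 3, group 17; K is in period 4, group 1; Ga is in period 4, group 13; Rb is in period 5, group 1.
Moving right in a period, electrons are added to the same shell under a stronger nuclear pull, so atoms get smaller; moving down, a new shell is opened and atoms get larger.
Neither a single period nor a single group — weigh both effects.
P > Cl: both are in period 3; the period trend gives P the larger value.
Ga > P: both effects reinforce here, so Ga is clearly the larger of the two.
K > Ga: K lies to the left of Ga in period 4, so the across-period effect alone puts K larger.
Rb > K: Rb sits below K in group 1, so the down-group effect alone puts Rb larger.
Tabulated atomic radius (pm): P 111, Cl 99, K 196, Ga 124, Rb 210.
So from largest to smallest: Rb > K > Ga > P > Cl.

Rb > K > Ga > P > Cl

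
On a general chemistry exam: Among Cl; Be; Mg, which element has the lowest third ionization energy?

Cl

The third ionization energy removes an electron from the +2 ion. For each element: Cl²⁺ still has 5 valence electrons; Be²⁺ is the bare [He] core; Mg²⁺ is the bare [Ne] core.
Breaking into a closed-shell core is much more expensive than removing a leftover valence electron — Mg and Be have the largest IE_3 here.
The numbers (kJ/mol): Cl 3822, Be 14849, Mg 7733.
Putting it together, IE_3: Cl < Mg < Be.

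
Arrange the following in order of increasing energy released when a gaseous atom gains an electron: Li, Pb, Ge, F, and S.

Pb < Li < Ge < S < F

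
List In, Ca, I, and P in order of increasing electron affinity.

Atoms with high Z_eff and room in the valence shell (especially the halogens) have the most exothermic electron affinities.
These span different periods and groups, so the two trends combine.
In > Ca: the two effects oppose for this pair; the across-period effect wins (29 vs 2 kJ/mol).
P > In: both effects reinforce here, so P is clearly the higher of the two.
I > P: the two effects oppose for this pair; the across-period effect wins (295 vs 72 kJ/mol).
Tabulated electron affinity (kJ/mol): P 72, Ca 2, In 29, I 295.
So from lowest to highest: Ca < In < P < I.

Ca < In < P < I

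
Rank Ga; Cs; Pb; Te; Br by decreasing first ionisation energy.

Ga is in period 4, group 13; Br is in period 4, group 17; Te is in period 5, group 16; Cs is in period 6, group 1; Pb is in period 6, group 14.
Removing the outermost electron gets harder across a period and easier down a group.
These span different periods and groups, so the two trends combine.
Ga > Cs: both effects reinforce here, so Ga is clearly the higher of the two.
Pb > Ga: the two effects oppose for this pair; the across-period effect wins (716 vs 579 kJ/mol).
Te > Pb: both effects reinforce here, so Te is clearly the higher of the two.
Br > Te: both effects reinforce here, so Br is clearly the higher of the two.
Approximate values (kJ/mol): Ga 579, Br 1140, Te 869, Cs 376, Pb 716.
So from highest to lowest: Br > Te > Pb > Ga > Cs.

Br, Te, Pb, Ga, Cs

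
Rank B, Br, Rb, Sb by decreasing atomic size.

Rb > Sb > Br > B

B is in period 2, group 13; Br is in period 4, group 17; Rb is in period 5, group 1; Sb is in period 5, group 15.
Atomic radius shrinks across a period as nuclear charge pulls the same shell inward, and grows down a group as new shells are added.
Neither a single period nor a single group — weigh both effects.
Br > B: period and group pull opposite ways; the down-group shift dominates (114 vs 85 pm).
Sb > Br: both effects reinforce here, so Sb is clearly the larger of the two.
Rb > Sb: both are in period 5; the period trend gives Rb the larger value.
For reference (pm): B 85, Br 114, Rb 210, Sb 140.
So from largest to smallest: Rb > Sb > Br > B.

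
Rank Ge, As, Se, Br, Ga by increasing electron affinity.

Ga is in period 4, group 13; Ge is in period 4, group 14; As is in period 4, group 15; Se is in period 4, group 16; Br is in period 4, group 17.
Atoms with high Z_eff and room in the valence shell (especially the halogens) have the most exothermic electron affinities.
All lie in period 4; the across-period trend (electron affinity increases left to right) applies, with the exception below.
Note the exception: Ge has a higher electron affinity than As, contrary to the simple trend — adding an electron to As's half-filled 4p³ is unfavourable, so Ge (4p²) has the more exothermic EA.
Tabulated electron affinity (kJ/mol): Ga 29, Ge 119, As 78, Se 195, Br 325.
So from lowest to highest: Ga < As < Ge < Se < Br.

Ga < As < Ge < Se < Br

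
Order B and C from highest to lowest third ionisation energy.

After 2 electrons have been removed, what remains? B²⁺ still has 1 valence electron; C²⁺ still has 2 valence electrons.
All are still removing valence electrons, so compare the +2 ions as you would atoms: IE_3 generally rises across a period (higher Z_eff) and falls down a group (larger shell), subject to the usual subshell exceptions.
Valence configurations: B²⁺ [He]2s¹, C²⁺ [He]2s².
Tabulated IE_3 (kJ/mol): B 3660, C 4620.
Putting it together, IE_3: B < C.

C > B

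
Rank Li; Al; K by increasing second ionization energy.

Al, K, Li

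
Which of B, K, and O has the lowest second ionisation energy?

Consider each +1 ion: B⁺ still has 2 valence electrons; K⁺ is the bare [Ar] core; O⁺ still has 5 valence electrons.
Usually core removal costs more than valence removal, but here the competition is close: a tightly held n=2 valence electron can cost more to remove than an n=3 core electron, so the actual values have to decide it.
Valence configurations: B⁺ [He]2s², O⁺ [He]2s²2p³.
Tabulated IE_2 (kJ/mol): B 2427, K 3052, O 3388.
Putting it together, IE_2: B < K < O.

B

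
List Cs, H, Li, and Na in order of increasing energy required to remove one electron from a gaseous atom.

H is in period 1, group 1; Li is in period 2, group 1; Na is in period 3, group 1; Cs is in period 6, group 1.
First ionization energy rises across a period (greater Z_eff holds electrons more tightly) and falls down a group (valence electrons are farther from the nucleus).
All are in group 1, so first ionization energy increases up the group.
So from lowest to highest: Cs < Na < Li < H.

Cs < Na < Li < H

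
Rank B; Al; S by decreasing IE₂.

IE_2 is the cost of taking one more electron from the +1 cation: B⁺ still has 2 valence electrons; Al⁺ still has 2 valence electrons; S⁺ still has 5 valence electrons.
All are still removing valence electrons, so compare the +1 ions as you would atoms: IE_2 generally rises across a period (higher Z_eff) and falls down a group (larger shell), subject to the usual subshell exceptions.
Valence configurations: B⁺ [He]2s², Al⁺ [Ne]3s², S⁺ [Ne]3s²3p³.
Tabulated IE_2 (kJ/mol): B 2427, Al 1817, S 2252.
Putting it together, IE_2: Al < S < B.

B > S > Al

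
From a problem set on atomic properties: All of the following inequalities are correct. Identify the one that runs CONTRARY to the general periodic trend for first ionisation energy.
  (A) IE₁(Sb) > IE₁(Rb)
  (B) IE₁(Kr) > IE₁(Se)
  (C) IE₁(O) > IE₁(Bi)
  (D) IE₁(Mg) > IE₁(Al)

(D)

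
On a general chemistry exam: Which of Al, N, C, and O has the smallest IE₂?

Al

IE_2 is the cost of taking one more electron from the +1 cation: Al⁺ still has 2 valence electrons; N⁺ still has 4 valence electrons; C⁺ still has 3 valence electrons; O⁺ still has 5 valence electrons.
All are still removing valence electrons, so compare the +1 ions as you would atoms: IE_2 generally rises across a period (higher Z_eff) and falls down a group (larger shell), subject to the usual subshell exceptions.
Valence configurations: Al⁺ [Ne]3s², N⁺ [He]2s²2p², C⁺ [He]2s²2p¹, O⁺ [He]2s²2p³.
The numbers (kJ/mol): Al 1817, N 2856, C 2353, O 3388.
Hence IE_2: Al < C < N < O.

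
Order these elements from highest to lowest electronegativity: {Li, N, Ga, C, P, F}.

F, N, C, P, Ga, Li

Li is in period 2, group 1; C is in period 2, group 14; N is in period 2, group 15; F is in period 2, group 17; P is in period 3, group 15; Ga is in period 4, group 13.
Smaller atoms with higher effective nuclear charge are more electronegative.
Neither a single period nor a single group — weigh both effects.
Ga > Li: the two effects oppose for this pair; the across-period effect wins (1.81 vs 0.98).
P > Ga: both effects reinforce here, so P is clearly the higher of the two.
C > P: the two effects oppose for this pair; the down-group effect wins (2.55 vs 2.19).
N > C: both are in period 2; the period trend gives N the larger value.
F > N: F lies to the right of N in period 2, so the across-period effect alone puts F higher.
For reference (Pauling): Li 0.98, C 2.55, N 3.04, F 3.98, P 2.19, Ga 1.81.
So from highest to lowest: F > N > C > P > Ga > Li.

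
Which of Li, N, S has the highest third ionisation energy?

Li

IE_3 is the cost of taking one more electron from the +2 cation: Li²⁺ is already 1 electron into the core; N²⁺ still has 3 valence electrons; S²⁺ still has 4 valence electrons.
Breaking into a closed-shell core is much more expensive than removing a leftover valence electron — Li has the largest IE_3 here.
Valence configurations: N²⁺ [He]2s²2p¹, S²⁺ [Ne]3s²3p².
Tabulated IE_3 (kJ/mol): Li 11815, N 4578, S 3357.
Putting it together, IE_3: S < N < Li.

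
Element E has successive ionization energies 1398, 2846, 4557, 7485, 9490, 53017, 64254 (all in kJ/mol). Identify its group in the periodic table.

Group 15

Look for the largest jump between consecutive ionization energies: IE6/IE5 ≈ 5.6, far larger than any earlier ratio.
That jump marks the point where a core electron is being removed. So the atom has 5 valence electrons.
A main-group element with 5 valence electrons is in group 15.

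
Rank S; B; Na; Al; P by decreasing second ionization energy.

Na > B > S > P > Al

IE_2 is the cost of taking one more electron from the +1 cation: S⁺ still has 5 valence electrons; B⁺ still has 2 valence electrons; Na⁺ is the bare [Ne] core; Al⁺ still has 2 valence electrons; P⁺ still has 4 valence electrons.
Pulling an electron out of a noble-gas core costs far more than removing a remaining valence electron, so Na sits at the high end of IE_2.
Valence configurations: S⁺ [Ne]3s²3p³, B⁺ [He]2s², Al⁺ [Ne]3s², P⁺ [Ne]3s²3p².
Approximate IE_2 values (kJ/mol): S 2252, B 2427, Na 4562, Al 1817, P 1907.
So the second ionization energies run Al < P < S < B < Na.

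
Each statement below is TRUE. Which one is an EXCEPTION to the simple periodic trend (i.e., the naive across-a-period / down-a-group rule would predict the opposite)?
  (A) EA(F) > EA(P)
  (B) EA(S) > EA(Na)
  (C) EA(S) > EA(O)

(C)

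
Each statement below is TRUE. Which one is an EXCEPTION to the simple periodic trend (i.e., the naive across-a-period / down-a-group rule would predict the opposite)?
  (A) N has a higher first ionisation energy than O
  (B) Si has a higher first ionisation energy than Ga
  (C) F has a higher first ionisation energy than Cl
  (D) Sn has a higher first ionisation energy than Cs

The general trend: first ionisation energy increases across a period and decreases down a group.
(A) N (period 2, group 15) vs O (period 2, group 16): the stated order contradicts the simple trend.
(B) Si (period 3, group 14) vs Ga (period 4, group 13): the stated order agrees with the simple trend.
(C) F (period 2, group 17) vs Cl (period 3, group 17): the stated order agrees with the simple trend.
(D) Sn (period 5, group 14) vs Cs (period 6, group 1): the stated order agrees with the simple trend.
The exception is (A): pairing an electron in O's 2p⁴ costs repulsion energy, so O ionizes more easily than half-filled N (2p³).

(A)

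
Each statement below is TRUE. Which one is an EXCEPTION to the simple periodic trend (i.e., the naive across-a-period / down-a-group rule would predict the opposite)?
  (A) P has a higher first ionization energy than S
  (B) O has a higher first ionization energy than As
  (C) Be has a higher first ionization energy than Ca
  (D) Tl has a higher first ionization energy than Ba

(A)

The general trend: first ionization energy increases across a period and decreases down a group.
(A) P (period 3, group 15) vs S (period 3, group 16): the stated order contradicts the simple trend.
(B) O (period 2, group 16) vs As (period 4, group 15): the stated order agrees with the simple trend.
(C) Be (period 2, group 2) vs Ca (period 4, group 2): the stated order agrees with the simple trend.
(D) Tl (period 6, group 13) vs Ba (period 6, group 2): the stated order agrees with the simple trend.
The exception is (A): S (3p⁴) ionizes more easily than half-filled P (3p³) because the paired 3p electron in S is pushed out by e⁻–e⁻ repulsion.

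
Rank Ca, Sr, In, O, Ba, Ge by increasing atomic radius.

O, Ge, In, Ca, Sr, Ba

Moving right in a period, electrons are added to the same shell under a stronger nuclear pull, so atoms get smaller; moving down, a new shell is opened and atoms get larger.
These span different periods and groups, so the two trends combine.
Ge > O: relative to O, both the across-period and down-group shifts push Ge's atomic radius up.
In > Ge: relative to Ge, both the across-period and down-group shifts push In's atomic radius up.
Ca > In: the two effects oppose for this pair; the across-period effect wins (171 vs 142 pm).
Sr > Ca: Sr sits below Ca in group 2, so the down-group effect alone puts Sr larger.
Ba > Sr: they share group 2; the group trend gives Ba the larger value.
For reference (pm): O 63, Ca 171, Ge 121, Sr 185, In 142, Ba 196.
So from smallest to largest: O < Ge < In < Ca < Sr < Ba.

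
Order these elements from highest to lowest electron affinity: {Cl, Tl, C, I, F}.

Cl > F > I > C > Tl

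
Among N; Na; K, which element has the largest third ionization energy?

Na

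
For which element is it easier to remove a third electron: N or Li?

IE_3 is the cost of taking one more electron from the +2 cation: N²⁺ still has 3 valence electrons; Li²⁺ is already 1 electron into the core.
Breaking into a closed-shell core is much more expensive than removing a leftover valence electron — Li has the largest IE_3 here.
Tabulated IE_3 (kJ/mol): N 4578, Li 11815.
Putting it together, IE_3: N < Li.

N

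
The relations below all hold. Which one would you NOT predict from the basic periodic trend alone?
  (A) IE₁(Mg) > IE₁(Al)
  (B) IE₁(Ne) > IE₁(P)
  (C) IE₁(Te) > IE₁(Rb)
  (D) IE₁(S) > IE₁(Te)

(A)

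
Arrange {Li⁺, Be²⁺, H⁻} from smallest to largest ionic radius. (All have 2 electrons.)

All of these have 2 electrons, so size is governed by nuclear charge alone: the more protons, the stronger the pull on the same electron cloud, and the smaller the ion.
Nuclear charges: Be²⁺ (Z=4), Li⁺ (Z=3), H⁻ (Z=1).
Smallest to largest: Be²⁺ < Li⁺ < H⁻.

Be²⁺ < Li⁺ < H⁻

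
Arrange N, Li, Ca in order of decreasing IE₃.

Li > Ca > N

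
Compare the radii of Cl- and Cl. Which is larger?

Cl-

Forming Cl- adds 1 electron to Cl. More electron–electron repulsion in the same shell, with unchanged nuclear charge, lets the cloud expand.
An anion is larger than its parent atom: Cl- > Cl.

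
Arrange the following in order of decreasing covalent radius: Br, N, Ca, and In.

Ca > In > Br > N

N is in period 2, group 15; Ca is in period 4, group 2; Br is in period 4, group 17; In is in period 5, group 13.
Across a period the added protons contract the valence shell; down a group each new principal shell makes the atom larger.
These span different periods and groups, so the two trends combine.
Br > N: period and group pull opposite ways; the down-group shift dominates (114 vs 71 pm).
In > Br: relative to Br, both the across-period and down-group shifts push In's atomic radius up.
Ca > In: period and group pull opposite ways; the across-period shift dominates (171 vs 142 pm).
Tabulated atomic radius (pm): N 71, Ca 171, Br 114, In 142.
So from largest to smallest: Ca > In > Br > N.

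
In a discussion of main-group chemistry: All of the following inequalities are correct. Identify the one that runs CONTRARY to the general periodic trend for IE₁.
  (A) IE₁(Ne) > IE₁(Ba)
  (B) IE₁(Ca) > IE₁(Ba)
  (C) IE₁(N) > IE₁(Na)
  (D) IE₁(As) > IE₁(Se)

(D)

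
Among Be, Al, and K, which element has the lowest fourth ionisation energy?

K

After 3 electrons have been removed, what remains? Be³⁺ is already 1 electron into the core; Al³⁺ is the bare [Ne] core; K³⁺ is already 2 electrons into the core.
All of these are removing an electron from a noble-gas core or deeper; the smaller core (lower principal quantum number) is held far more tightly, and within a period the higher nuclear charge binds the same core more tightly.
Tabulated IE_4 (kJ/mol): Be 21007, Al 11577, K 5877.
Hence IE_4: K < Al < Be.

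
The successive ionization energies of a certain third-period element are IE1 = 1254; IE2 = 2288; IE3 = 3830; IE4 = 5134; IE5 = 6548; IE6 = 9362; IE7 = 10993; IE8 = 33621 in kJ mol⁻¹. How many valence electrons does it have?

Look for the largest jump between consecutive ionization energies: IE8/IE7 ≈ 3.1, far larger than any earlier ratio.
That jump marks the point where a core electron is being removed. So the atom has 7 valence electrons.

7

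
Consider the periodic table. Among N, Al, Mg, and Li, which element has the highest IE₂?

Li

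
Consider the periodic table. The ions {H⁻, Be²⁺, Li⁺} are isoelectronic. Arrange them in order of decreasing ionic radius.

H⁻ > Li⁺ > Be²⁺

All of these have 2 electrons, so size is governed by nuclear charge alone: the more protons, the stronger the pull on the same electron cloud, and the smaller the ion.
Nuclear charges: Be²⁺ (Z=4), Li⁺ (Z=3), H⁻ (Z=1).
Largest to smallest: H⁻ > Li⁺ > Be²⁺.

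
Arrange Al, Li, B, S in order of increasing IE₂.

Consider each +1 ion: Al⁺ still has 2 valence electrons; Li⁺ is the bare [He] core; B⁺ still has 2 valence electrons; S⁺ still has 5 valence electrons.
Core electrons are held far more tightly than valence electrons, so Li tops the IE_2 order.
Valence configurations: Al⁺ [Ne]3s², B⁺ [He]2s², S⁺ [Ne]3s²3p³.
Approximate IE_2 values (kJ/mol): Al 1817, Li 7298, B 2427, S 2252.
So the second ionization energies run Al < S < B < Li.

Al < S < B < Li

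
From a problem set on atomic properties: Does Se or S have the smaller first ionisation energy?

First ionization energy rises across a period (greater Z_eff holds electrons more tightly) and falls down a group (valence electrons are farther from the nucleus).
All are in group 16, so first ionization energy increases up the group.
So Se has the smaller first ionisation energy (Se < S).

Se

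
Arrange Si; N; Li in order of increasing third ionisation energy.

IE_3 is the cost of taking one more electron from the +2 cation: Si²⁺ still has 2 valence electrons; N²⁺ still has 3 valence electrons; Li²⁺ is already 1 electron into the core.
Pulling an electron out of a noble-gas core costs far more than removing a remaining valence electron, so Li sits at the high end of IE_3.
Valence configurations: Si²⁺ [Ne]3s², N²⁺ [He]2s²2p¹.
The numbers (kJ/mol): Si 3232, N 4578, Li 11815.
Overall IE_3 order: Si < N < Li.

Si < N < Li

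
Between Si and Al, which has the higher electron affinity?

Si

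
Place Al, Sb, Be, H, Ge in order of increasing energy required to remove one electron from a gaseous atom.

Al, Ge, Sb, Be, H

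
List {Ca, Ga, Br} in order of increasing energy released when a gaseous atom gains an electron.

Ca < Ga < Br

Ca is in period 4, group 2; Ga is in period 4, group 13; Br is in period 4, group 17.
Adding an electron releases more energy for atoms nearer the top right (short of the noble gases).
All lie in period 4, so electron affinity increases left to right.
So from lowest to highest: Ca < Ga < Br.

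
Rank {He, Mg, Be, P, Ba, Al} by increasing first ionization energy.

He is in period 1, group 18; Be is in period 2, group 2; Mg is in period 3, group 2; Al is in period 3, group 13; P is in period 3, group 15; Ba is in period 6, group 2.
Across a period the outer electron is held more tightly (higher IE₁); down a group it sits in a higher shell, more shielded, and comes off more easily.
These span different periods and groups, so the two trends combine.
Al > Ba: both effects reinforce here, so Al is clearly the higher of the two.
Mg > Al: this pair runs against the simple trend — see the exception note.
Be > Mg: Be sits above Mg in group 2, so the down-group effect alone puts Be higher.
P > Be: period and group pull opposite ways; the across-period shift dominates (1012 vs 900 kJ/mol).
He > P: relative to P, both the across-period and down-group shifts push He's first ionization energy up.
Note the exception: Mg has a higher first ionization energy than Al, contrary to the simple trend — Al's single 3p electron is easier to remove than one from Mg's filled 3s².
Tabulated first ionization energy (kJ/mol): He 2372, Be 900, Mg 738, Al 578, P 1012, Ba 503.
So from lowest to highest: Ba < Al < Mg < Be < P < He.

Ba, Al, Mg, Be, P, He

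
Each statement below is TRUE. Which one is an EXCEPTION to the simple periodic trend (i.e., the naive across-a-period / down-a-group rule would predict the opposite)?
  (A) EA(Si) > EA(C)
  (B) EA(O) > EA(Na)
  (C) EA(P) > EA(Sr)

(A)

The general trend: electron affinity increases across a period and decreases down a group.
(A) Si (period 3, group 14) vs C (period 2, group 14): the stated order contradicts the simple trend.
(B) O (period 2, group 16) vs Na (period 3, group 1): the stated order agrees with the simple trend.
(C) P (period 3, group 15) vs Sr (period 5, group 2): the stated order agrees with the simple trend.
The exception is (A): Si's larger, more diffuse 3p orbitals accept an added electron slightly more readily than C's compact 2p.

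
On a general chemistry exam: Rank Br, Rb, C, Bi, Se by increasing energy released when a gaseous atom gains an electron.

Rb < Bi < C < Se < Br

C is in period 2, group 14; Se is in period 4, group 16; Br is in period 4, group 17; Rb is in period 5, group 1; Bi is in period 6, group 15.
Adding an electron releases more energy for atoms nearer the top right (short of the noble gases).
Here both period and group differ, so the two effects have to be weighed against each other.
Bi > Rb: period and group pull opposite ways; the across-period shift dominates (91 vs 47 kJ/mol).
C > Bi: period and group pull opposite ways; the down-group shift dominates (122 vs 91 kJ/mol).
Se > C: the two effects oppose for this pair; the across-period effect wins (195 vs 122 kJ/mol).
Br > Se: both are in period 4; the period trend gives Br the larger value.
For reference (kJ/mol): C 122, Se 195, Br 325, Rb 47, Bi 91.
So from lowest to highest: Rb < Bi < C < Se < Br.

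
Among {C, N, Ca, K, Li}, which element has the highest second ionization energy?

Li

After 1 electron has been removed, what remains? C⁺ still has 3 valence electrons; N⁺ still has 4 valence electrons; Ca⁺ still has 1 valence electron; K⁺ is the bare [Ar] core; Li⁺ is the bare [He] core.
Core electrons are held far more tightly than valence electrons, so K and Li top the IE_2 order.
Valence configurations: C⁺ [He]2s²2p¹, N⁺ [He]2s²2p², Ca⁺ [Ar]4s¹.
Tabulated IE_2 (kJ/mol): C 2353, N 2856, Ca 1145, K 3052, Li 7298.
Overall IE_2 order: Ca < C < N < K < Li.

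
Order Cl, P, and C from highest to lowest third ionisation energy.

After 2 electrons have been removed, what remains? Cl²⁺ still has 5 valence electrons; P²⁺ still has 3 valence electrons; C²⁺ still has 2 valence electrons.
All are still removing valence electrons, so compare the +2 ions as you would atoms: IE_3 generally rises across a period (higher Z_eff) and falls down a group (larger shell), subject to the usual subshell exceptions.
Valence configurations: Cl²⁺ [Ne]3s²3p³, P²⁺ [Ne]3s²3p¹, C²⁺ [He]2s².
Approximate IE_3 values (kJ/mol): Cl 3822, P 2914, C 4620.
Overall IE_3 order: P < Cl < C.

C > Cl > P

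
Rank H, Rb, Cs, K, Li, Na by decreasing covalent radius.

H is in period 1, group 1; Li is in period 2, group 1; Na is in period 3, group 1; K is in period 4, group 1; Rb is in period 5, group 1; Cs is in period 6, group 1.
Across a period the added protons contract the valence shell; down a group each new principal shell makes the atom larger.
All are in group 1, so atomic radius increases down the group.
So from largest to smallest: Cs > Rb > K > Na > Li > H.

Cs > Rb > K > Na > Li > H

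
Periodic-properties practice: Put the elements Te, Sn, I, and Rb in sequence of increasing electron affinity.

Rb, Sn, Te, I

Rb is in period 5, group 1; Sn is in period 5, group 14; Te is in period 5, group 16; I is in period 5, group 17.
Adding an electron releases more energy for atoms nearer the top right (short of the noble gases).
All lie in period 5, so electron affinity increases left to right.
So from lowest to highest: Rb < Sn < Te < I.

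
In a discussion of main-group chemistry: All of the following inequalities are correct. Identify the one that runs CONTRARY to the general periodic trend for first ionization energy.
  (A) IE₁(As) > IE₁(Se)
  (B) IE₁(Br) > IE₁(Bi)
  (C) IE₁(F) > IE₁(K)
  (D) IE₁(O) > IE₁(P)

(A)

The general trend: first ionization energy increases across a period and decreases down a group.
(A) As (period 4, group 15) vs Se (period 4, group 16): the stated order contradicts the simple trend.
(B) Br (period 4, group 17) vs Bi (period 6, group 15): the stated order agrees with the simple trend.
(C) F (period 2, group 17) vs K (period 4, group 1): the stated order agrees with the simple trend.
(D) O (period 2, group 16) vs P (period 3, group 15): the stated order agrees with the simple trend.
The exception is (A): Se (4p⁴) ionizes more easily than half-filled As (4p³).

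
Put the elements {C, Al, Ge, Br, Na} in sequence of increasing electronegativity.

C is in period 2, group 14; Na is in period 3, group 1; Al is in period 3, group 13; Ge is in period 4, group 14; Br is in period 4, group 17.
Electronegativity increases across a period and decreases down a group, tracking effective nuclear charge and atomic size.
Neither a single period nor a single group — weigh both effects.
Al > Na: both are in period 3; the period trend gives Al the larger value.
Ge > Al: period and group pull opposite ways; the across-period shift dominates (2.01 vs 1.61).
C > Ge: they share group 14; the group trend gives C the larger value.
Br > C: period and group pull opposite ways; the across-period shift dominates (2.96 vs 2.55).
For reference (Pauling): C 2.55, Na 0.93, Al 1.61, Ge 2.01, Br 2.96.
So from lowest to highest: Na < Al < Ge < C < Br.

Na < Al < Ge < C < Br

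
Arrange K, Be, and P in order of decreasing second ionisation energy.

The second ionization energy removes an electron from the +1 ion. For each element: K⁺ is the bare [Ar] core; Be⁺ still has 1 valence electron; P⁺ still has 4 valence electrons.
Breaking into a closed-shell core is much more expensive than removing a leftover valence electron — K has the largest IE_2 here.
Valence configurations: Be⁺ [He]2s¹, P⁺ [Ne]3s²3p².
Approximate IE_2 values (kJ/mol): K 3052, Be 1757, P 1907.
Overall IE_2 order: Be < P < K.

K > P > Be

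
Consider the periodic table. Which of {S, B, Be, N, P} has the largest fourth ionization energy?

B

IE_4 is the cost of taking one more electron from the +3 cation: S³⁺ still has 3 valence electrons; B³⁺ is the bare [He] core; Be³⁺ is already 1 electron into the core; N³⁺ still has 2 valence electrons; P³⁺ still has 2 valence electrons.
Pulling an electron out of a noble-gas core costs far more than removing a remaining valence electron, so Be and B sit at the high end of IE_4.
Valence configurations: S³⁺ [Ne]3s²3p¹, N³⁺ [He]2s², P³⁺ [Ne]3s².
S³⁺ loses a lone 3p electron whereas P³⁺ must break into a filled 3s² pair, so IE_4(P) > IE_4(S) even though S has the higher nuclear charge.
Approximate IE_4 values (kJ/mol): S 4556, B 25026, Be 21007, N 7475, P 4964.
Putting it together, IE_4: S < P < N < Be < B.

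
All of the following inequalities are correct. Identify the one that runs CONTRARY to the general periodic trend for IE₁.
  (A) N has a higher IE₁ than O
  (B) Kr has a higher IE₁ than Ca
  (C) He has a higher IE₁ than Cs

(A)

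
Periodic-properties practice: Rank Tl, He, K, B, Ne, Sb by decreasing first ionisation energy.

He > Ne > Sb > B > Tl > K

Across a period the outer electron is held more tightly (higher IE₁); down a group it sits in a higher shell, more shielded, and comes off more easily.
Here both period and group differ, so the two effects have to be weighed against each other.
Tl > K: period and group pull opposite ways; the across-period shift dominates (589 vs 419 kJ/mol).
B > Tl: B sits above Tl in group 13, so the down-group effect alone puts B higher.
Sb > B: the two effects oppose for this pair; the across-period effect wins (831 vs 801 kJ/mol).
Ne > Sb: relative to Sb, both the across-period and down-group shifts push Ne's first ionization energy up.
He > Ne: He sits above Ne in group 18, so the down-group effect alone puts He higher.
Approximate values (kJ/mol): He 2372, B 801, Ne 2081, K 419, Sb 831, Tl 589.
So from highest to lowest: He > Ne > Sb > B > Tl > K.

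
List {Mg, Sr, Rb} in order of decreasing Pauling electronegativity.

Mg > Sr > Rb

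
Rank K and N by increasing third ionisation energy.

K < N

After 2 electrons have been removed, what remains? K²⁺ is already 1 electron into the core; N²⁺ still has 3 valence electrons.
Usually core removal costs more than valence removal, but here the competition is close: a tightly held n=2 valence electron can cost more to remove than an n=3 core electron, so the actual values have to decide it.
Tabulated IE_3 (kJ/mol): K 4420, N 4578.
Putting it together, IE_3: K < N.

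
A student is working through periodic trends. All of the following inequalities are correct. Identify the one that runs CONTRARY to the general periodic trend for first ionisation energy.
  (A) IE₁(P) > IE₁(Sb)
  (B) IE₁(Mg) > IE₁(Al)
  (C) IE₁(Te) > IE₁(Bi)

The general trend: first ionisation energy increases across a period and decreases down a group.
(A) P (period 3, group 15) vs Sb (period 5, group 15): the stated order agrees with the simple trend.
(B) Mg (period 3, group 2) vs Al (period 3, group 13): the stated order contradicts the simple trend.
(C) Te (period 5, group 16) vs Bi (period 6, group 15): the stated order agrees with the simple trend.
The exception is (B): Al's single 3p electron is easier to remove than one from Mg's filled 3s².

(B)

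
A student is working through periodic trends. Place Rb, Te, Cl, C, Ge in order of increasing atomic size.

C < Cl < Ge < Te < Rb

C is in period 2, group 14; Cl is in period 3, group 17; Ge is in period 4, group 14; Rb is in period 5, group 1; Te is in period 5, group 16.
Moving right in a period, electrons are added to the same shell under a stronger nuclear pull, so atoms get smaller; moving down, a new shell is opened and atoms get larger.
Here both period and group differ, so the two effects have to be weighed against each other.
Cl > C: the two effects oppose for this pair; the down-group effect wins (99 vs 75 pm).
Ge > Cl: both effects reinforce here, so Ge is clearly the larger of the two.
Te > Ge: period and group pull opposite ways; the down-group shift dominates (136 vs 121 pm).
Rb > Te: Rb lies to the left of Te in period 5, so the across-period effect alone puts Rb larger.
Tabulated atomic radius (pm): C 75, Cl 99, Ge 121, Rb 210, Te 136.
So from smallest to largest: C < Cl < Ge < Te < Rb.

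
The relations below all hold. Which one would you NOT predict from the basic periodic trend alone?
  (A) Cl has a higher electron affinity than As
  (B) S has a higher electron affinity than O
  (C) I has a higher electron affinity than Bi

The general trend: electron affinity increases across a period and decreases down a group.
(A) Cl (period 3, group 17) vs As (period 4, group 15): the stated order agrees with the simple trend.
(B) S (period 3, group 16) vs O (period 2, group 16): the stated order contradicts the simple trend.
(C) I (period 5, group 17) vs Bi (period 6, group 15): the stated order agrees with the simple trend.
The exception is (B): the compact 2p subshell of O repels the added electron more than S's larger 3p does.

(B)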